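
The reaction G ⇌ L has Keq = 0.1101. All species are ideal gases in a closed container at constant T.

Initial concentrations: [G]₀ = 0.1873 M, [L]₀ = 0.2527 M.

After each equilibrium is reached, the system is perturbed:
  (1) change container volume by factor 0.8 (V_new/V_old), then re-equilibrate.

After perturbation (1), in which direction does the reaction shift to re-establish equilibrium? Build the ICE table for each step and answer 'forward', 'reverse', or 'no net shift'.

Q₀ = 1.349 vs Keq = 0.1101 ⇒ Q>K, reverse
Step 1:
                  G         L
  init       0.1873    0.2527
  Δ          0.2091   -0.2091
  eq         0.3964   0.04364
  solve Keq expr → x = -0.2091; check Q = 0.1101
Then change container volume by factor 0.8 (V_new/V_old).
Step 2:
                  G         L
  init       0.4955   0.05455
  Δ               0         0
  eq         0.4955   0.05455
  solve Keq expr → x = 0; check Q = 0.1101

Direction: no net shift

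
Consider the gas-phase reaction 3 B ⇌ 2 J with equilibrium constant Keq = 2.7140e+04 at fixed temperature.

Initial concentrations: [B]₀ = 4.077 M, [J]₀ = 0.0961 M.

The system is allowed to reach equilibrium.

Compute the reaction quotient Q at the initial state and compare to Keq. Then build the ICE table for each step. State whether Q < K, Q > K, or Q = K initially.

Q₀ = 1.3628e-04; Q < K (proceeds forward)

Q₀ = 1.3628e-04 vs Keq = 2.7140e+04 ⇒ Q<K, forward
Step 1:
                    B           J
  Initial       4.077      0.0961
  Change       -4.011       2.674
  Equil       0.06564        2.77
  solve Keq expr → x = 1.337; check Q = 2.7140e+04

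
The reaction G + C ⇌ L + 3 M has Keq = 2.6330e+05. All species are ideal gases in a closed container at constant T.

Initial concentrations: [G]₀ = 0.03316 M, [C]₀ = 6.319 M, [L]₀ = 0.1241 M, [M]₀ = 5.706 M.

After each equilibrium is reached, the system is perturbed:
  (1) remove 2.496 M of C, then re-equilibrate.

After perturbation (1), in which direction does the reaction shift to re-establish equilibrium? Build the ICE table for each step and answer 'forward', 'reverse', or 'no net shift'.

Direction: reverse

Q₀ = 110 vs Keq = 2.6330e+05 ⇒ Q<K, forward
Step 1:
                   G          C          L          M
  Initial    0.03316      6.319     0.1241      5.706
  Change    -0.03314   -0.03314    0.03314    0.09942
  Equil   1.8589e-05      6.286     0.1572      5.805
  solve Keq expr → x = 0.03314; check Q = 2.6330e+05
Then remove 2.496 M of C.
Step 2:
                   G          C          L          M
  Initial 1.8589e-05       3.79     0.1572      5.805
  Change  1.2240e-05 1.2240e-05 -1.2240e-05 -3.6719e-05
  Equil   3.0828e-05       3.79     0.1572      5.805
  solve Keq expr → x = -1.2240e-05; check Q = 2.6330e+05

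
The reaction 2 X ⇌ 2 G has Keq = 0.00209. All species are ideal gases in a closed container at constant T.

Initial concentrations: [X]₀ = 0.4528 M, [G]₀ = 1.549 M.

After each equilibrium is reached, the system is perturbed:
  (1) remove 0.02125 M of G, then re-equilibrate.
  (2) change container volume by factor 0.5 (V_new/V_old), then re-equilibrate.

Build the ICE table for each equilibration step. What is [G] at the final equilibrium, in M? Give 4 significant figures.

Q₀ = 11.7 vs Keq = 0.00209 ⇒ Q>K, reverse
Step 1:
                   X          G
  Initial     0.4528      1.549
  Change       1.461     -1.461
  Equil        1.914    0.08751
  solve Keq expr → x = -0.7307; check Q = 0.00209
Then remove 0.02125 M of G.
Step 2:
                   X          G
  Initial      1.914    0.06626
  Change    -0.02032    0.02032
  Equil        1.894    0.08659
  solve Keq expr → x = 0.01016; check Q = 0.00209
Then change container volume by factor 0.5 (V_new/V_old).
Step 3:
                   X          G
  Initial      3.788     0.1732
  Change           0          0
  Equil        3.788     0.1732
  solve Keq expr → x = 0; check Q = 0.00209

[G]_eq = 0.1732 M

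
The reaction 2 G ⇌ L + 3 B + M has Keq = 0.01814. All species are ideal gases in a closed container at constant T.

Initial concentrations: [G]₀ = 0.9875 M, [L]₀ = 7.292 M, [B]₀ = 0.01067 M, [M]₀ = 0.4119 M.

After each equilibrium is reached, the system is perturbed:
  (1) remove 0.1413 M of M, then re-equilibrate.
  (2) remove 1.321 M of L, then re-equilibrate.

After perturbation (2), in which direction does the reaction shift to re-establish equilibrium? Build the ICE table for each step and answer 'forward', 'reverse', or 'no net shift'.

Direction: forward

Q₀ = 3.7416e-06 vs Keq = 0.01814 ⇒ Q<K, forward
Step 1:
                   G          L          B          M
  I           0.9875      7.292    0.01067     0.4119
  C          -0.1005    0.05025     0.1508    0.05025
  E            0.887      7.342     0.1614     0.4622
  solve Keq expr → x = 0.05025; check Q = 0.01814
Then remove 0.1413 M of M.
Step 2:
                   G          L          B          M
  I            0.887      7.342     0.1614     0.3209
  C         -0.01204    0.00602    0.01806    0.00602
  E            0.875      7.348     0.1795     0.3269
  solve Keq expr → x = 0.00602; check Q = 0.01814
Then remove 1.321 M of L.
Step 3:
                   G          L          B          M
  I            0.875      6.027     0.1795     0.3269
  C        -0.007011   0.003506    0.01052   0.003506
  E           0.8679      6.031       0.19     0.3304
  solve Keq expr → x = 0.003506; check Q = 0.01814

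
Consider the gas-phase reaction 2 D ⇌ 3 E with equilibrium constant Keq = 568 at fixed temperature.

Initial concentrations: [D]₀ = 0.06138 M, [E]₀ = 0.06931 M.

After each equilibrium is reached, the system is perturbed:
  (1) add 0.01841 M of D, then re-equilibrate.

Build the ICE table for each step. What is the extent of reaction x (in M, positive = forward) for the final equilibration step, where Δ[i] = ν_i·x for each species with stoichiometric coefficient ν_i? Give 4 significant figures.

Q₀ = 0.08838 vs Keq = 568 ⇒ Q<K, forward
Step 1:
                   D          E
  init       0.06138    0.06931
  Δ         -0.05876    0.08814
  eq        0.002621     0.1574
  solve Keq expr → x = 0.02938; check Q = 568
Then add 0.01841 M of D.
Step 2:
                   D          E
  init       0.02103     0.1574
  Δ         -0.01772    0.02658
  eq        0.003312      0.184
  solve Keq expr → x = 0.008859; check Q = 568

x = 0.008859 M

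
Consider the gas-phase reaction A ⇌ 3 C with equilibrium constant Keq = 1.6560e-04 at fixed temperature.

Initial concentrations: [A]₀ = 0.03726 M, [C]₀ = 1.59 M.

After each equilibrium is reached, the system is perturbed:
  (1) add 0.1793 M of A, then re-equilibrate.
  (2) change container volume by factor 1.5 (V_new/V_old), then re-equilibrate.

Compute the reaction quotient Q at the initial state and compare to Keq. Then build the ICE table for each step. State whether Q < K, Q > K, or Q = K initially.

Q₀ = 107.9 vs Keq = 1.6560e-04 ⇒ Q>K, reverse
Step 1:
                  A         C
  Initial   0.03726      1.59
  Change      0.515    -1.545
  Equil      0.5522   0.04505
  solve Keq expr → x = -0.515; check Q = 1.6560e-04
Then add 0.1793 M of A.
Step 2:
                  A         C
  Initial    0.7315   0.04505
  Change  -0.001465  0.004394
  Equil      0.7301   0.04945
  solve Keq expr → x = 0.001465; check Q = 1.6560e-04
Then change container volume by factor 1.5 (V_new/V_old).
Step 3:
                  A         C
  Initial    0.4867   0.03296
  Change  -0.003377   0.01013
  Equil      0.4833    0.0431
  solve Keq expr → x = 0.003377; check Q = 1.6560e-04

Q₀ = 107.9; Q > K (proceeds reverse)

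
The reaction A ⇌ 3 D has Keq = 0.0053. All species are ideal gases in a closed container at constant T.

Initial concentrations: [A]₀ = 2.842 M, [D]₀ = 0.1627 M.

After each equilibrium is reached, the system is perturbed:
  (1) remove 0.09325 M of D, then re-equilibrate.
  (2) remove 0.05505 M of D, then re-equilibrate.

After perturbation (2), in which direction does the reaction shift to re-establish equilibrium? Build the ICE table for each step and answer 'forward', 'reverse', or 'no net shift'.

Q₀ = 0.001515 vs Keq = 0.0053 ⇒ Q<K, forward
Step 1:
                  A         D
  Initial     2.842    0.1627
  Change   -0.02782   0.08346
  Equil       2.814    0.2462
  solve Keq expr → x = 0.02782; check Q = 0.0053
Then remove 0.09325 M of D.
Step 2:
                  A         D
  Initial     2.814    0.1529
  Change   -0.03078   0.09235
  Equil       2.783    0.2453
  solve Keq expr → x = 0.03078; check Q = 0.0053
Then remove 0.05505 M of D.
Step 3:
                  A         D
  Initial     2.783    0.1902
  Change   -0.01817   0.05452
  Equil       2.765    0.2447
  solve Keq expr → x = 0.01817; check Q = 0.0053

Direction: forward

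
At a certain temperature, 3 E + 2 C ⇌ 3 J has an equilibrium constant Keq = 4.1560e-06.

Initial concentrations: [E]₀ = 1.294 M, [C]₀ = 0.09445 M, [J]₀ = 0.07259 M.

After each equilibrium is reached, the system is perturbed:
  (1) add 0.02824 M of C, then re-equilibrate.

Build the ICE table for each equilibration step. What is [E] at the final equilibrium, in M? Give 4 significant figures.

[E]_eq = 1.36 M

Q₀ = 0.01979 vs Keq = 4.1560e-06 ⇒ Q>K, reverse
Step 1:
                  E         C         J
  Initial     1.294   0.09445   0.07259
  Change    0.06672   0.04448  -0.06672
  Equil       1.361    0.1389  0.005869
  solve Keq expr → x = -0.02224; check Q = 4.1560e-06
Then add 0.02824 M of C.
Step 2:
                  E         C         J
  Initial     1.361    0.1672  0.005869
  Change  -7.5351e-04 -5.0234e-04 7.5351e-04
  Equil        1.36    0.1667  0.006622
  solve Keq expr → x = 2.5117e-04; check Q = 4.1560e-06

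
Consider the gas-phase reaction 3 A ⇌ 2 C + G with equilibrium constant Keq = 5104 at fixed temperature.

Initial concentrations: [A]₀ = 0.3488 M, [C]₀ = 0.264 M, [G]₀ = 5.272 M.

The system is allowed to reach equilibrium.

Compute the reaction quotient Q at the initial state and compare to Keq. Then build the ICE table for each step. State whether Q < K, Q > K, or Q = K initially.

Q₀ = 8.659 vs Keq = 5104 ⇒ Q<K, forward
Step 1:
                  A         C         G
  I          0.3488     0.264     5.272
  C         -0.2885    0.1923   0.09617
  E         0.06028    0.4563     5.368
  solve Keq expr → x = 0.09617; check Q = 5104

Q₀ = 8.659; Q < K (proceeds forward)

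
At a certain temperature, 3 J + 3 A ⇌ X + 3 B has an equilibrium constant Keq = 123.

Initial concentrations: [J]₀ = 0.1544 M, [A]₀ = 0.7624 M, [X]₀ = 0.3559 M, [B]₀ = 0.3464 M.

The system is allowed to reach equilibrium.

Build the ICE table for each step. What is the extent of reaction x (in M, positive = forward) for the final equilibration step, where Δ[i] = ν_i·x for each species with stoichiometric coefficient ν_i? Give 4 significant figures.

Q₀ = 9.069 vs Keq = 123 ⇒ Q<K, forward
Step 1:
                    J           A           X           B
  Initial      0.1544      0.7624      0.3559      0.3464
  Change      -0.0677     -0.0677     0.02257      0.0677
  Equil        0.0867      0.6947      0.3785      0.4141
  solve Keq expr → x = 0.02257; check Q = 123

x = 0.02257 M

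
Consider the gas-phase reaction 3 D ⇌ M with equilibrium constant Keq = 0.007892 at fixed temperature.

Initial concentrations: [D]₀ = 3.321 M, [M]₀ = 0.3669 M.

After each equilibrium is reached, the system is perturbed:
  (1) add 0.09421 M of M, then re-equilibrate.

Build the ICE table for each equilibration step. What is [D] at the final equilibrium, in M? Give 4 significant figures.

[D]_eq = 3.6 M

Q₀ = 0.01002 vs Keq = 0.007892 ⇒ Q>K, reverse
Step 1:
                   D          M
  Initial      3.321     0.3669
  Change      0.1287   -0.04291
  Equil         3.45      0.324
  solve Keq expr → x = -0.04291; check Q = 0.007892
Then add 0.09421 M of M.
Step 2:
                   D          M
  Initial       3.45     0.4182
  Change      0.1501   -0.05004
  Equil          3.6     0.3682
  solve Keq expr → x = -0.05004; check Q = 0.007892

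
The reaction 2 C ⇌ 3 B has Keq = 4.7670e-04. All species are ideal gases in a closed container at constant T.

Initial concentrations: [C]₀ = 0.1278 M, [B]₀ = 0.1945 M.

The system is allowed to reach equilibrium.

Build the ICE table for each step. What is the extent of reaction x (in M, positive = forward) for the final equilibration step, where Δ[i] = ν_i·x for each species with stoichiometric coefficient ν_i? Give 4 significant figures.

x = -0.05485 M

Q₀ = 0.4505 vs Keq = 4.7670e-04 ⇒ Q>K, reverse
Step 1:
                   C          B
  Initial     0.1278     0.1945
  Change      0.1097    -0.1645
  Equil       0.2375    0.02996
  solve Keq expr → x = -0.05485; check Q = 4.7670e-04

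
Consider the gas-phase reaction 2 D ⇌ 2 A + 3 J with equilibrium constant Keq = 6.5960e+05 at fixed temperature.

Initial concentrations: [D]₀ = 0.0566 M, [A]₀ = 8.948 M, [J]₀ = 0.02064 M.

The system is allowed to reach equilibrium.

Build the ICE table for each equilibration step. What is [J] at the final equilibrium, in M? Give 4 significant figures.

Q₀ = 0.2198 vs Keq = 6.5960e+05 ⇒ Q<K, forward
Step 1:
                  D         A         J
  init       0.0566     8.948   0.02064
  Δ        -0.05622   0.05622   0.08433
  eq      3.7708e-04     9.004     0.105
  solve Keq expr → x = 0.02811; check Q = 6.5960e+05

[J]_eq = 0.105 M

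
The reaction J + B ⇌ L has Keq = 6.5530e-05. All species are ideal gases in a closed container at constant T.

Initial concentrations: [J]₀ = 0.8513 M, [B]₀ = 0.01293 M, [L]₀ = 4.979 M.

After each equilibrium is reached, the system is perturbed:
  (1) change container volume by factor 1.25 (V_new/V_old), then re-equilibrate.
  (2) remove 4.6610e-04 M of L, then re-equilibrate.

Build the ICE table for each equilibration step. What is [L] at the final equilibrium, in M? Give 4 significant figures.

[L]_eq = 0.00122 M

Q₀ = 452.3 vs Keq = 6.5530e-05 ⇒ Q>K, reverse
Step 1:
                   J          B          L
  Initial     0.8513    0.01293      4.979
  Change       4.977      4.977     -4.977
  Equil        5.828       4.99   0.001906
  solve Keq expr → x = -4.977; check Q = 6.5530e-05
Then change container volume by factor 1.25 (V_new/V_old).
Step 2:
                   J          B          L
  Initial      4.663      3.992   0.001525
  Change  3.0477e-04 3.0477e-04 -3.0477e-04
  Equil        4.663      3.992    0.00122
  solve Keq expr → x = -3.0477e-04; check Q = 6.5530e-05
Then remove 4.6610e-04 M of L.
Step 3:
                   J          B          L
  Initial      4.663      3.992 7.5383e-04
  Change  -4.6584e-04 -4.6584e-04 4.6584e-04
  Equil        4.663      3.992    0.00122
  solve Keq expr → x = 4.6584e-04; check Q = 6.5530e-05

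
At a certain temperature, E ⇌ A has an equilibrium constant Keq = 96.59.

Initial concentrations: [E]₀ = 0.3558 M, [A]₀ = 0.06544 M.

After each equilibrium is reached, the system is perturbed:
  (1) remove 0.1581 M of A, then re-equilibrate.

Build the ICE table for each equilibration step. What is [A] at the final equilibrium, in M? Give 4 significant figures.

[A]_eq = 0.2604 M

Q₀ = 0.1839 vs Keq = 96.59 ⇒ Q<K, forward
Step 1:
                  E         A
  init       0.3558   0.06544
  Δ         -0.3515    0.3515
  eq       0.004316    0.4169
  solve Keq expr → x = 0.3515; check Q = 96.59
Then remove 0.1581 M of A.
Step 2:
                  E         A
  init     0.004316    0.2588
  Δ        -0.00162   0.00162
  eq       0.002696    0.2604
  solve Keq expr → x = 0.00162; check Q = 96.59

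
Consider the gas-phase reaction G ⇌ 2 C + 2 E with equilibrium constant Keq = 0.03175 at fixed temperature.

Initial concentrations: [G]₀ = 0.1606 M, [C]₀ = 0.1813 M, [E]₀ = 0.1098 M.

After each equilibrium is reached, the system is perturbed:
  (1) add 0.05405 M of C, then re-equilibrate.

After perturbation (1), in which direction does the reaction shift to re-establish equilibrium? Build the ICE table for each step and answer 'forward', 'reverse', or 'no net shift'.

Direction: reverse

Q₀ = 0.002467 vs Keq = 0.03175 ⇒ Q<K, forward
Step 1:
                    G           C           E
  I            0.1606      0.1813      0.1098
  C          -0.05019      0.1004      0.1004
  E            0.1104      0.2817      0.2102
  solve Keq expr → x = 0.05019; check Q = 0.03175
Then add 0.05405 M of C.
Step 2:
                    G           C           E
  I            0.1104      0.3357      0.2102
  C          0.008603    -0.01721    -0.01721
  E             0.119      0.3185       0.193
  solve Keq expr → x = -0.008603; check Q = 0.03175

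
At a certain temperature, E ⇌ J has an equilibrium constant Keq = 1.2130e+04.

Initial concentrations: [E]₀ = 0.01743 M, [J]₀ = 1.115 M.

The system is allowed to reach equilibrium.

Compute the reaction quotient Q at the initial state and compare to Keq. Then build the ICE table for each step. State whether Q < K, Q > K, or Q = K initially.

Q₀ = 63.97 vs Keq = 1.2130e+04 ⇒ Q<K, forward
Step 1:
                    E           J
  Initial     0.01743       1.115
  Change     -0.01734     0.01734
  Equil    9.3350e-05       1.132
  solve Keq expr → x = 0.01734; check Q = 1.2130e+04

Q₀ = 63.97; Q < K (proceeds forward)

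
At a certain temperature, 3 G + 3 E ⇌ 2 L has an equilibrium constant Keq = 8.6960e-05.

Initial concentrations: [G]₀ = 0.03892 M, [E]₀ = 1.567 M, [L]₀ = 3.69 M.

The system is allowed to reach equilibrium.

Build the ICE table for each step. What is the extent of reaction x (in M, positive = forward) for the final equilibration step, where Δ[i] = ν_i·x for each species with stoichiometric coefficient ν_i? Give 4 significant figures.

x = -1.341 M

Q₀ = 6.0024e+04 vs Keq = 8.6960e-05 ⇒ Q>K, reverse
Step 1:
                   G          E          L
  I          0.03892      1.567       3.69
  C            4.022      4.022     -2.682
  E            4.061      5.589      1.008
  solve Keq expr → x = -1.341; check Q = 8.6960e-05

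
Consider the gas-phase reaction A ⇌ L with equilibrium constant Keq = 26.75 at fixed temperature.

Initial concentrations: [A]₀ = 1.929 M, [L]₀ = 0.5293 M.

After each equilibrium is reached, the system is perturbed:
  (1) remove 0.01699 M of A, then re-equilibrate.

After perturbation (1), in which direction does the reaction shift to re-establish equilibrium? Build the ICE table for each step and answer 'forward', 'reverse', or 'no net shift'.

Q₀ = 0.2744 vs Keq = 26.75 ⇒ Q<K, forward
Step 1:
                  A         L
  init        1.929    0.5293
  Δ           -1.84      1.84
  eq        0.08859      2.37
  solve Keq expr → x = 1.84; check Q = 26.75
Then remove 0.01699 M of A.
Step 2:
                  A         L
  init       0.0716      2.37
  Δ         0.01638  -0.01638
  eq        0.08798     2.353
  solve Keq expr → x = -0.01638; check Q = 26.75

Direction: reverse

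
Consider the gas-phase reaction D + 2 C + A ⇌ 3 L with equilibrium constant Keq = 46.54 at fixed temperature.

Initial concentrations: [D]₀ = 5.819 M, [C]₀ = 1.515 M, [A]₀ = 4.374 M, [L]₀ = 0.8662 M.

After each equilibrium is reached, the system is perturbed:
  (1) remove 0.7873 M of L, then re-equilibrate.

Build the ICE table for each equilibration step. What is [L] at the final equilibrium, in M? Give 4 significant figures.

Q₀ = 0.01113 vs Keq = 46.54 ⇒ Q<K, forward
Step 1:
                    D           C           A           L
  Initial       5.819       1.515       4.374      0.8662
  Change      -0.6749       -1.35     -0.6749       2.025
  Equil         5.144      0.1652       3.699       2.891
  solve Keq expr → x = 0.6749; check Q = 46.54
Then remove 0.7873 M of L.
Step 2:
                    D           C           A           L
  Initial       5.144      0.1652       3.699       2.104
  Change     -0.02788    -0.05576    -0.02788     0.08364
  Equil         5.116      0.1094       3.671       2.187
  solve Keq expr → x = 0.02788; check Q = 46.54

[L]_eq = 2.187 M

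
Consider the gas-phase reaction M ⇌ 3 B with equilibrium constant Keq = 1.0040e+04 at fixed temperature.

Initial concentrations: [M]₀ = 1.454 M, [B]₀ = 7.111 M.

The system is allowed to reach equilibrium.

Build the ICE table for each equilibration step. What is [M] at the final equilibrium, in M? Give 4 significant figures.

Q₀ = 247.3 vs Keq = 1.0040e+04 ⇒ Q<K, forward
Step 1:
                    M           B
  init          1.454       7.111
  Δ            -1.319       3.957
  eq            0.135       11.07
  solve Keq expr → x = 1.319; check Q = 1.0040e+04

[M]_eq = 0.135 M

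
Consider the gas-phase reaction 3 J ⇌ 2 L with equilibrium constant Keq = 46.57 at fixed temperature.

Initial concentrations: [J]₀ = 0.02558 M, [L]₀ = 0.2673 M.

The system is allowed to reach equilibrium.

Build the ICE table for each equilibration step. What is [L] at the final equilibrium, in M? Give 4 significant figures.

Q₀ = 4269 vs Keq = 46.57 ⇒ Q>K, reverse
Step 1:
                  J         L
  init      0.02558    0.2673
  Δ          0.0749  -0.04994
  eq         0.1005    0.2174
  solve Keq expr → x = -0.02497; check Q = 46.57

[L]_eq = 0.2174 M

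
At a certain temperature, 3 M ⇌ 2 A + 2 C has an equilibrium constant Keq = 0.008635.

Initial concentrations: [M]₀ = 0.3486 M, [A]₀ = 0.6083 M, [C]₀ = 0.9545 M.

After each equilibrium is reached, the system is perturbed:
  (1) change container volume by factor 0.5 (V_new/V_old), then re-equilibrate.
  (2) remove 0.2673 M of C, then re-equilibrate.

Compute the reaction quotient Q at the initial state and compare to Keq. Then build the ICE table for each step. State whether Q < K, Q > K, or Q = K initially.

Q₀ = 7.958; Q > K (proceeds reverse)

Q₀ = 7.958 vs Keq = 0.008635 ⇒ Q>K, reverse
Step 1:
                   M          A          C
  init        0.3486     0.6083     0.9545
  Δ           0.6474    -0.4316    -0.4316
  eq           0.996     0.1767     0.5229
  solve Keq expr → x = -0.2158; check Q = 0.008635
Then change container volume by factor 0.5 (V_new/V_old).
Step 2:
                   M          A          C
  init         1.992     0.3533      1.046
  Δ           0.0995   -0.06633   -0.06633
  eq           2.092      0.287     0.9794
  solve Keq expr → x = -0.03317; check Q = 0.008635
Then remove 0.2673 M of C.
Step 3:
                   M          A          C
  init         2.092      0.287     0.7121
  Δ         -0.08492    0.05662    0.05662
  eq           2.007     0.3436     0.7687
  solve Keq expr → x = 0.02831; check Q = 0.008635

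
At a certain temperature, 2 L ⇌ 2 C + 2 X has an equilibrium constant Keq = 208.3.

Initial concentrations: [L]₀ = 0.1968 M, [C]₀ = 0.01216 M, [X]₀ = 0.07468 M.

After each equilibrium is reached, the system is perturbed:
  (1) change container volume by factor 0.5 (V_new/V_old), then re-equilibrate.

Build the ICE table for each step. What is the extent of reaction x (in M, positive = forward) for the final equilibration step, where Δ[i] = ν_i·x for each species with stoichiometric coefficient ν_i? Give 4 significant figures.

Q₀ = 2.1292e-05 vs Keq = 208.3 ⇒ Q<K, forward
Step 1:
                   L          C          X
  init        0.1968    0.01216    0.07468
  Δ           -0.193      0.193      0.193
  eq        0.003805     0.2052     0.2677
  solve Keq expr → x = 0.0965; check Q = 208.3
Then change container volume by factor 0.5 (V_new/V_old).
Step 2:
                   L          C          X
  init       0.00761     0.4103     0.5354
  Δ         0.007145  -0.007145  -0.007145
  eq         0.01476     0.4032     0.5282
  solve Keq expr → x = -0.003573; check Q = 208.3

x = -0.003573 M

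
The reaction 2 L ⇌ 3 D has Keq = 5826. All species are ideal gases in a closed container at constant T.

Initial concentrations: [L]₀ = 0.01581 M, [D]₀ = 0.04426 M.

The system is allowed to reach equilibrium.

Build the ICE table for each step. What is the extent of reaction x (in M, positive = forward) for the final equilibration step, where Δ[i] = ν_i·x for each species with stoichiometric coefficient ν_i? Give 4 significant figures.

Q₀ = 0.3469 vs Keq = 5826 ⇒ Q<K, forward
Step 1:
                    L           D
  Initial     0.01581     0.04426
  Change     -0.01558     0.02337
  Equil    2.3042e-04     0.06763
  solve Keq expr → x = 0.00779; check Q = 5826

x = 0.00779 M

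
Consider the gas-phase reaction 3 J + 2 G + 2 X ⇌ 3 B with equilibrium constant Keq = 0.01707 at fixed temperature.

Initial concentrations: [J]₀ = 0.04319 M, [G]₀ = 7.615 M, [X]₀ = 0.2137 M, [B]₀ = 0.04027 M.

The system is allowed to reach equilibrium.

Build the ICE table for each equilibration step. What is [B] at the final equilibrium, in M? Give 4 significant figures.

Q₀ = 0.3061 vs Keq = 0.01707 ⇒ Q>K, reverse
Step 1:
                    J           G           X           B
  Initial     0.04319       7.615      0.2137     0.04027
  Change      0.01775     0.01183     0.01183    -0.01775
  Equil       0.06094       7.627      0.2255     0.02252
  solve Keq expr → x = -0.005915; check Q = 0.01707

[B]_eq = 0.02252 M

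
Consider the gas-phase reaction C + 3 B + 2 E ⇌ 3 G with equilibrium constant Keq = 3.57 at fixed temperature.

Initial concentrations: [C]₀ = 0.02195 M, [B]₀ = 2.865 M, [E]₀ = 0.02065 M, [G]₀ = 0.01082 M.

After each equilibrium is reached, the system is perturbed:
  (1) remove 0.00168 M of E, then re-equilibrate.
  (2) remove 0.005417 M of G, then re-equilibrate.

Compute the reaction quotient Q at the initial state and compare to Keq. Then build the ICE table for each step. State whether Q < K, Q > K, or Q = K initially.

Q₀ = 0.005755; Q < K (proceeds forward)

Q₀ = 0.005755 vs Keq = 3.57 ⇒ Q<K, forward
Step 1:
                   C          B          E          G
  init       0.02195      2.865    0.02065    0.01082
  Δ        -0.007521   -0.02256   -0.01504    0.02256
  eq         0.01443      2.842   0.005608    0.03338
  solve Keq expr → x = 0.007521; check Q = 3.57
Then remove 0.00168 M of E.
Step 2:
                   C          B          E          G
  init       0.01443      2.842   0.003928    0.03338
  Δ       5.7368e-04   0.001721   0.001147  -0.001721
  eq           0.015      2.844   0.005075    0.03166
  solve Keq expr → x = -5.7368e-04; check Q = 3.57
Then remove 0.005417 M of G.
Step 3:
                   C          B          E          G
  init         0.015      2.844   0.005075    0.02625
  Δ       -4.4274e-04  -0.001328 -8.8548e-04   0.001328
  eq         0.01456      2.843    0.00419    0.02757
  solve Keq expr → x = 4.4274e-04; check Q = 3.57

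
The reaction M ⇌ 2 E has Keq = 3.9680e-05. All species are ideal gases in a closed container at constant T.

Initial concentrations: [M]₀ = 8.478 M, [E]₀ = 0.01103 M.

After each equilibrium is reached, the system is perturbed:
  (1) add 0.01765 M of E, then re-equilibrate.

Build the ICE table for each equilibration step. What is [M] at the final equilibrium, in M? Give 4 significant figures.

[M]_eq = 8.483 M

Q₀ = 1.4350e-05 vs Keq = 3.9680e-05 ⇒ Q<K, forward
Step 1:
                   M          E
  Initial      8.478    0.01103
  Change   -0.003654   0.007307
  Equil        8.474    0.01834
  solve Keq expr → x = 0.003654; check Q = 3.9680e-05
Then add 0.01765 M of E.
Step 2:
                   M          E
  Initial      8.474    0.03599
  Change     0.00882   -0.01764
  Equil        8.483    0.01835
  solve Keq expr → x = -0.00882; check Q = 3.9680e-05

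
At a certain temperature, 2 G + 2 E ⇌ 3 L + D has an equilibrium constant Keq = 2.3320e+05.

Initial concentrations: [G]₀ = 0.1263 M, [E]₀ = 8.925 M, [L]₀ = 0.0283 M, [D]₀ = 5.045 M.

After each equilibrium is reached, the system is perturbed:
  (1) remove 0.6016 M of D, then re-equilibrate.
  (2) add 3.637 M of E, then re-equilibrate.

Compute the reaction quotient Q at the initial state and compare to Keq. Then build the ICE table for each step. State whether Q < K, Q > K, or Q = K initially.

Q₀ = 8.9991e-05; Q < K (proceeds forward)

Q₀ = 8.9991e-05 vs Keq = 2.3320e+05 ⇒ Q<K, forward
Step 1:
                   G          E          L          D
  I           0.1263      8.925     0.0283      5.045
  C          -0.1262    -0.1262     0.1894    0.06312
  E       5.4018e-05      8.799     0.2177      5.108
  solve Keq expr → x = 0.06312; check Q = 2.3320e+05
Then remove 0.6016 M of D.
Step 2:
                   G          E          L          D
  I       5.4018e-05      8.799     0.2177      4.507
  C       -3.2788e-06 -3.2788e-06 4.9182e-06 1.6394e-06
  E       5.0739e-05      8.799     0.2177      4.507
  solve Keq expr → x = 1.6394e-06; check Q = 2.3320e+05
Then add 3.637 M of E.
Step 3:
                   G          E          L          D
  I       5.0739e-05      12.44     0.2177      4.507
  C       -1.4834e-05 -1.4834e-05 2.2251e-05 7.4169e-06
  E       3.5906e-05      12.44     0.2177      4.507
  solve Keq expr → x = 7.4169e-06; check Q = 2.3320e+05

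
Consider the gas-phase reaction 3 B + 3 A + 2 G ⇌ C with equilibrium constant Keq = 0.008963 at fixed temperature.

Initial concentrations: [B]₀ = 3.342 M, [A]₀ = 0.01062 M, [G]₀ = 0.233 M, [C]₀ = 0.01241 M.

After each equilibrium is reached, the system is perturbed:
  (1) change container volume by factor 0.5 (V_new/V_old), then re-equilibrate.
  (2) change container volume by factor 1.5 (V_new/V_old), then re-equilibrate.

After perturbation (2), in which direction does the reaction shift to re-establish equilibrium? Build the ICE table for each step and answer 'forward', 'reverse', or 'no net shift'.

Direction: reverse

Q₀ = 5113 vs Keq = 0.008963 ⇒ Q>K, reverse
Step 1:
                   B          A          G          C
  Initial      3.342    0.01062      0.233    0.01241
  Change     0.03722    0.03722    0.02481   -0.01241
  Equil        3.379    0.04784     0.2578 2.5174e-06
  solve Keq expr → x = -0.01241; check Q = 0.008963
Then change container volume by factor 0.5 (V_new/V_old).
Step 2:
                   B          A          G          C
  Initial      6.758    0.09568     0.5156 5.0349e-06
  Change   -0.001801  -0.001801  -0.001201 6.0040e-04
  Equil        6.757    0.09388     0.5144 6.0544e-04
  solve Keq expr → x = 6.0040e-04; check Q = 0.008963
Then change container volume by factor 1.5 (V_new/V_old).
Step 3:
                   B          A          G          C
  Initial      4.504    0.06259      0.343 4.0362e-04
  Change    0.001136   0.001136 7.5712e-04 -3.7856e-04
  Equil        4.506    0.06372     0.3437 2.5062e-05
  solve Keq expr → x = -3.7856e-04; check Q = 0.008963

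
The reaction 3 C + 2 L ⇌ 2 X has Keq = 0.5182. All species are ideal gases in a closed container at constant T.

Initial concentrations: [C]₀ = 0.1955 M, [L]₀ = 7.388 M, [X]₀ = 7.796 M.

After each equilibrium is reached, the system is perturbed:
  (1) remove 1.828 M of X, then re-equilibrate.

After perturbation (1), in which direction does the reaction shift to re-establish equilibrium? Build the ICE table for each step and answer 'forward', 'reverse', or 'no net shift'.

Direction: forward

Q₀ = 149 vs Keq = 0.5182 ⇒ Q>K, reverse
Step 1:
                   C          L          X
  Initial     0.1955      7.388      7.796
  Change      0.9579     0.6386    -0.6386
  Equil        1.153      8.027      7.157
  solve Keq expr → x = -0.3193; check Q = 0.5182
Then remove 1.828 M of X.
Step 2:
                   C          L          X
  Initial      1.153      8.027      5.329
  Change     -0.1818    -0.1212     0.1212
  Equil       0.9717      7.905      5.451
  solve Keq expr → x = 0.06058; check Q = 0.5182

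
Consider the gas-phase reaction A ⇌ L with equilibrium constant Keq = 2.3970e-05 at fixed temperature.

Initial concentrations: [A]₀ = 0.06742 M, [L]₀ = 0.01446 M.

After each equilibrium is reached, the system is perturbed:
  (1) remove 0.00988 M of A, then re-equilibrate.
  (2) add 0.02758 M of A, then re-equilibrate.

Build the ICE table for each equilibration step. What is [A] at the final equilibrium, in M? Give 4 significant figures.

Q₀ = 0.2145 vs Keq = 2.3970e-05 ⇒ Q>K, reverse
Step 1:
                    A           L
  init        0.06742     0.01446
  Δ           0.01446    -0.01446
  eq          0.08188  1.9626e-06
  solve Keq expr → x = -0.01446; check Q = 2.3970e-05
Then remove 0.00988 M of A.
Step 2:
                    A           L
  init          0.072  1.9626e-06
  Δ        2.3682e-07 -2.3682e-07
  eq            0.072  1.7258e-06
  solve Keq expr → x = -2.3682e-07; check Q = 2.3970e-05
Then add 0.02758 M of A.
Step 3:
                    A           L
  init        0.09958  1.7258e-06
  Δ       -6.6108e-07  6.6108e-07
  eq          0.09958  2.3869e-06
  solve Keq expr → x = 6.6108e-07; check Q = 2.3970e-05

[A]_eq = 0.09958 M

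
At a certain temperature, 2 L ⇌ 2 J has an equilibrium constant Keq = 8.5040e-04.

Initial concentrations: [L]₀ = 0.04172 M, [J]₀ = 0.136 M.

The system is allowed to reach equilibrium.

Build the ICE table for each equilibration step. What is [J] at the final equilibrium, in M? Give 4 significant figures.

Q₀ = 10.63 vs Keq = 8.5040e-04 ⇒ Q>K, reverse
Step 1:
                  L         J
  Initial   0.04172     0.136
  Change      0.131    -0.131
  Equil      0.1727  0.005036
  solve Keq expr → x = -0.06548; check Q = 8.5040e-04

[J]_eq = 0.005036 M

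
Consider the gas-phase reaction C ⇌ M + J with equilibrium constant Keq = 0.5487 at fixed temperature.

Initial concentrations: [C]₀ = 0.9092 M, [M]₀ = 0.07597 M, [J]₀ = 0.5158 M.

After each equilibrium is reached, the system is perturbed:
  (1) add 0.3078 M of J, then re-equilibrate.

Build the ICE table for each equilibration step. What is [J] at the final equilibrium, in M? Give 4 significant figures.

[J]_eq = 1.08 M

Q₀ = 0.0431 vs Keq = 0.5487 ⇒ Q<K, forward
Step 1:
                  C         M         J
  Initial    0.9092   0.07597    0.5158
  Change    -0.3157    0.3157    0.3157
  Equil      0.5935    0.3917    0.8315
  solve Keq expr → x = 0.3157; check Q = 0.5487
Then add 0.3078 M of J.
Step 2:
                  C         M         J
  Initial    0.5935    0.3917     1.139
  Change    0.05968  -0.05968  -0.05968
  Equil      0.6532     0.332      1.08
  solve Keq expr → x = -0.05968; check Q = 0.5487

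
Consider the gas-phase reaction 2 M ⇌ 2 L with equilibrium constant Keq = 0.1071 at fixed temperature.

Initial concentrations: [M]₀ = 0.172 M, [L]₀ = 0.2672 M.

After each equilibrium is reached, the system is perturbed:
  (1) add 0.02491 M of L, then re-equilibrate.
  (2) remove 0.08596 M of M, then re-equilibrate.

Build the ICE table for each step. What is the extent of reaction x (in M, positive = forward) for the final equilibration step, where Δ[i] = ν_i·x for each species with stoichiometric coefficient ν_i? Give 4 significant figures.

x = -0.0106 M

Q₀ = 2.413 vs Keq = 0.1071 ⇒ Q>K, reverse
Step 1:
                   M          L
  init         0.172     0.2672
  Δ           0.1589    -0.1589
  eq          0.3309     0.1083
  solve Keq expr → x = -0.07945; check Q = 0.1071
Then add 0.02491 M of L.
Step 2:
                   M          L
  init        0.3309     0.1332
  Δ          0.01877   -0.01877
  eq          0.3497     0.1144
  solve Keq expr → x = -0.009384; check Q = 0.1071
Then remove 0.08596 M of M.
Step 3:
                   M          L
  init        0.2637     0.1144
  Δ           0.0212    -0.0212
  eq          0.2849    0.09324
  solve Keq expr → x = -0.0106; check Q = 0.1071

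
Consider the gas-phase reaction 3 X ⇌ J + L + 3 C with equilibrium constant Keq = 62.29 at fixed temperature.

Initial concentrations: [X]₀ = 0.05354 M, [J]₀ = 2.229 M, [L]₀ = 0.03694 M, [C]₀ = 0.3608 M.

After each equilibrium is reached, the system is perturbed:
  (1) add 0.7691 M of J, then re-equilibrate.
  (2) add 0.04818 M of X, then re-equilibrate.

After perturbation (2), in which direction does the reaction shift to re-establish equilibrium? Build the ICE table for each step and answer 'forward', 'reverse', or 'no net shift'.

Direction: forward

Q₀ = 25.2 vs Keq = 62.29 ⇒ Q<K, forward
Step 1:
                   X          J          L          C
  I          0.05354      2.229    0.03694     0.3608
  C         -0.01133   0.003776   0.003776    0.01133
  E          0.04221      2.233    0.04072     0.3721
  solve Keq expr → x = 0.003776; check Q = 62.29
Then add 0.7691 M of J.
Step 2:
                   X          J          L          C
  I          0.04221      3.002    0.04072     0.3721
  C          0.00349  -0.001163  -0.001163   -0.00349
  E           0.0457      3.001    0.03955     0.3686
  solve Keq expr → x = -0.001163; check Q = 62.29
Then add 0.04818 M of X.
Step 3:
                   X          J          L          C
  I          0.09388      3.001    0.03955     0.3686
  C          -0.0384     0.0128     0.0128     0.0384
  E          0.05548      3.014    0.05235      0.407
  solve Keq expr → x = 0.0128; check Q = 62.29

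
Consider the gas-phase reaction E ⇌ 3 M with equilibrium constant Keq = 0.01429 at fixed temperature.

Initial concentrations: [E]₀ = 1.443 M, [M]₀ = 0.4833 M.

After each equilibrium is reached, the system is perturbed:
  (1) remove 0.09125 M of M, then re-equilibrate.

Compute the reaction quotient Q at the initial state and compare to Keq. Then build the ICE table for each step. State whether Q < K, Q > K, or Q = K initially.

Q₀ = 0.07823 vs Keq = 0.01429 ⇒ Q>K, reverse
Step 1:
                  E         M
  init        1.443    0.4833
  Δ         0.06827   -0.2048
  eq          1.511    0.2785
  solve Keq expr → x = -0.06827; check Q = 0.01429
Then remove 0.09125 M of M.
Step 2:
                  E         M
  init        1.511    0.1872
  Δ         -0.0298   0.08941
  eq          1.481    0.2766
  solve Keq expr → x = 0.0298; check Q = 0.01429

Q₀ = 0.07823; Q > K (proceeds reverse)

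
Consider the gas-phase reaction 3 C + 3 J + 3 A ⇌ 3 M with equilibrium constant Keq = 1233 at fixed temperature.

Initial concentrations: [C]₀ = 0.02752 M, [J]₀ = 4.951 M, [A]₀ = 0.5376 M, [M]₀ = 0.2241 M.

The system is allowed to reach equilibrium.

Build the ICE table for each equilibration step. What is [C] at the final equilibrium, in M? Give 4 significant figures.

Q₀ = 28.64 vs Keq = 1233 ⇒ Q<K, forward
Step 1:
                   C          J          A          M
  Initial    0.02752      4.951     0.5376     0.2241
  Change    -0.01867   -0.01867   -0.01867    0.01867
  Equil     0.008846      4.932     0.5189     0.2428
  solve Keq expr → x = 0.006225; check Q = 1233

[C]_eq = 0.008846 M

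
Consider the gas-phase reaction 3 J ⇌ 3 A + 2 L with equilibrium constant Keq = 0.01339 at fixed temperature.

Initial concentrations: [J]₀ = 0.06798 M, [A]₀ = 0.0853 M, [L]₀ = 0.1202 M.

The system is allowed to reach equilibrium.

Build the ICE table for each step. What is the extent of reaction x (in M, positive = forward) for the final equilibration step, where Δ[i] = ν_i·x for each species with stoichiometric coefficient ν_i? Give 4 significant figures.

x = -0.002804 M

Q₀ = 0.02854 vs Keq = 0.01339 ⇒ Q>K, reverse
Step 1:
                    J           A           L
  I           0.06798      0.0853      0.1202
  C          0.008411   -0.008411   -0.005607
  E           0.07639     0.07689      0.1146
  solve Keq expr → x = -0.002804; check Q = 0.01339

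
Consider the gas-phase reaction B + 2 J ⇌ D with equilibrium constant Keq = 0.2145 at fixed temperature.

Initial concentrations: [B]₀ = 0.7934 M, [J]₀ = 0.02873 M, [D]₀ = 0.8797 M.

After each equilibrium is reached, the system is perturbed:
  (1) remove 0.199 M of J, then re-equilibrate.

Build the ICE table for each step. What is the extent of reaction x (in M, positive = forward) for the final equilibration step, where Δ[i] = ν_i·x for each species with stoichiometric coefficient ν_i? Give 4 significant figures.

Q₀ = 1343 vs Keq = 0.2145 ⇒ Q>K, reverse
Step 1:
                  B         J         D
  init       0.7934   0.02873    0.8797
  Δ          0.5353     1.071   -0.5353
  eq          1.329     1.099    0.3444
  solve Keq expr → x = -0.5353; check Q = 0.2145
Then remove 0.199 M of J.
Step 2:
                  B         J         D
  init        1.329    0.9003    0.3444
  Δ         0.04938   0.09876  -0.04938
  eq          1.378    0.9991     0.295
  solve Keq expr → x = -0.04938; check Q = 0.2145

x = -0.04938 M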